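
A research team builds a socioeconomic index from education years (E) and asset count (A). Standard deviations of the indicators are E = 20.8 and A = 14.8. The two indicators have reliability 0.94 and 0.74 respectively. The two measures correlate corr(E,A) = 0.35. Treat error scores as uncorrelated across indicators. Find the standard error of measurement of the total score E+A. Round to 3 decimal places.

9.105

Var(total) = 651.68 + 215.488 = 867.168.
True-score variance = 568.771 + 215.488 = 784.259, so reliability = 0.9044.
Error variance = 867.168 − 784.259 = 82.9088; SEM = √82.9088 = 9.105.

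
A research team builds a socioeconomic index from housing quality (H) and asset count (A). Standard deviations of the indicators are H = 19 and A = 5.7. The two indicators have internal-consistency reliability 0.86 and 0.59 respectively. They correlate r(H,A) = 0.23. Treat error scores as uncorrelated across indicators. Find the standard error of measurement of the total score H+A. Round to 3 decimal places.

7.991

Var(total) = 393.49 + 49.818 = 443.308.
True-score variance = 329.629 + 49.818 = 379.447, so reliability = 0.8559.
Error variance = 443.308 − 379.447 = 63.8609; SEM = √63.8609 = 7.991.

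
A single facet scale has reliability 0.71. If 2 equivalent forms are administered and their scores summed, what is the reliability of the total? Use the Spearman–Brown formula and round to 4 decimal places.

ρ_k = kρ / (1 + (k−1)ρ) = 2·0.71 / (1 + 1·0.71) = 1.420 / 1.710 = 0.8304.

0.8304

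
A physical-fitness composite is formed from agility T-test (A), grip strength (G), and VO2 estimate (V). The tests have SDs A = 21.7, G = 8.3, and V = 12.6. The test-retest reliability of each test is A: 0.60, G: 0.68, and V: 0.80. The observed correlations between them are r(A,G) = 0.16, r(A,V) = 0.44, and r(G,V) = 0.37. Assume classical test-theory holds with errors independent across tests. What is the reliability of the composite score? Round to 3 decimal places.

0.775

Var(A+G+V) = 21.7² + 8.3² + 12.6² + 2·[21.7·8.3·0.16 + 21.7·12.6·0.44 + 8.3·12.6·0.37] = 698.54 + 375.634 = 1074.17.
With uncorrelated errors the cross-covariances are all true-score covariance, so they carry over unchanged; only the diagonal terms shrink to ρᵢσᵢ².
True-score variance = [21.7²·0.60 + 8.3²·0.68 + 12.6²·0.80] + 375.634 = 456.387 + 375.634 = 832.021.
Reliability = 832.021 / 1074.17 = 0.775.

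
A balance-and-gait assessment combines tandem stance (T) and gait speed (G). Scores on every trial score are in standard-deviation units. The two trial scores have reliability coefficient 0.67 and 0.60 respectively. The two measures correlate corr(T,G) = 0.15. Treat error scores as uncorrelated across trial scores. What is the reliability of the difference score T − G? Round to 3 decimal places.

0.571

Var(T−G) = 1 + 1 − 2·0.15 = 2 − 0.3 = 1.7.
Because errors are independent across components, Cov(Tᵢ,Tⱼ) = Cov(Xᵢ,Xⱼ); the off-diagonal part of the true-score variance is the same as above.
True-score variance = [0.67 + 0.60] − 0.3 = 1.27 − 0.3 = 0.97.
Reliability = 0.97 / 1.7 = 0.571.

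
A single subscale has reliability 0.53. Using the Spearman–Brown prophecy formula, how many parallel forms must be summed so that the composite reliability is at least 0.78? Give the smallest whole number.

k ≥ ρ*(1−ρ₁)/(ρ₁(1−ρ*)) = 0.78·0.47 / (0.53·0.22) = 3.144.
Smallest integer k = 4.

4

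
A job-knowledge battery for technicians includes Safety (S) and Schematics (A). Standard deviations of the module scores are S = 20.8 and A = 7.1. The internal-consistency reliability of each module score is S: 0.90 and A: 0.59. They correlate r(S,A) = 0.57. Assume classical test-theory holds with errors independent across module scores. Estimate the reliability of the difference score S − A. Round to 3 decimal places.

Var(S−A) = 20.8² + 7.1² − 2·20.8·7.1·0.57 = 483.05 − 168.355 = 314.695.
Because errors are independent across components, Cov(Tᵢ,Tⱼ) = Cov(Xᵢ,Xⱼ); the off-diagonal part of the true-score variance is the same as above.
True-score variance = [20.8²·0.90 + 7.1²·0.59] − 168.355 = 419.118 − 168.355 = 250.763.
Reliability = 250.763 / 314.695 = 0.797.

0.797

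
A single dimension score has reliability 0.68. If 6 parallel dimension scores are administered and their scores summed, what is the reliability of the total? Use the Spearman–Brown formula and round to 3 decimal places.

ρ_k = kρ / (1 + (k−1)ρ) = 6·0.68 / (1 + 5·0.68) = 4.080 / 4.400 = 0.927.

0.927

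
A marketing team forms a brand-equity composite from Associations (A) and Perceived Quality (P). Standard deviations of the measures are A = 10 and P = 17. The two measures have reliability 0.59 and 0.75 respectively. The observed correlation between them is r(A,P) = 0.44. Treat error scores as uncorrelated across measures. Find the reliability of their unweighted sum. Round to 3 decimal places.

Var(A+P) = 10² + 17² + 2·[10·17·0.44] = 389 + 149.6 = 538.6.
Because errors are independent across components, Cov(Tᵢ,Tⱼ) = Cov(Xᵢ,Xⱼ); the off-diagonal part of the true-score variance is the same as above.
True-score variance = [10²·0.59 + 17²·0.75] + 149.6 = 275.75 + 149.6 = 425.35.
Reliability = 425.35 / 538.6 = 0.790.

0.790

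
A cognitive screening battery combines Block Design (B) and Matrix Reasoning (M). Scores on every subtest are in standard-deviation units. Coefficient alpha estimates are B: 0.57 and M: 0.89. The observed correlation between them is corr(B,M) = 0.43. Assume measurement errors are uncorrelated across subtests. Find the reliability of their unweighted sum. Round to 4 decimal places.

0.8112

Var(B+M) = 2 + 2·[0.43] = 2 + 0.86 = 2.86.
Under uncorrelated errors the observed covariances equal the true-score covariances, so only the own-variance terms attenuate.
True-score variance = [0.57 + 0.89] + 0.86 = 1.46 + 0.86 = 2.32.
Reliability = 2.32 / 2.86 = 0.8112.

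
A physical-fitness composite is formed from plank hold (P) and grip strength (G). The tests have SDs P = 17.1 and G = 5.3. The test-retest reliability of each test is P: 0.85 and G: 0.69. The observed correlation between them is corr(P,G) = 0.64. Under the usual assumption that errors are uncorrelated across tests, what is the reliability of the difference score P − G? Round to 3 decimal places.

Var(P−G) = 17.1² + 5.3² − 2·17.1·5.3·0.64 = 320.5 − 116.006 = 204.494.
Under uncorrelated errors the observed covariances equal the true-score covariances, so only the own-variance terms attenuate.
True-score variance = [17.1²·0.85 + 5.3²·0.69] − 116.006 = 267.931 − 116.006 = 151.924.
Reliability = 151.924 / 204.494 = 0.743.

0.743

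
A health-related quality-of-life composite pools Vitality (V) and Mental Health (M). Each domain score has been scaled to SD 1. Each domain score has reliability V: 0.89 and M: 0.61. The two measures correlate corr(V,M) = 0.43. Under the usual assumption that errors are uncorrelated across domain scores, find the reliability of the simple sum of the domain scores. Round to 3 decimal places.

0.825

Var(V+M) = 2 + 2·[0.43] = 2 + 0.86 = 2.86.
With uncorrelated errors the cross-covariances are all true-score covariance, so they carry over unchanged; only the diagonal terms shrink to ρᵢσᵢ².
True-score variance = [0.89 + 0.61] + 0.86 = 1.5 + 0.86 = 2.36.
Reliability = 2.36 / 2.86 = 0.825.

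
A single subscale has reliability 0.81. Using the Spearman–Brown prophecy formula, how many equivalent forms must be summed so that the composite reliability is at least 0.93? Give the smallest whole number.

k ≥ ρ*(1−ρ₁)/(ρ₁(1−ρ*)) = 0.93·0.19 / (0.81·0.07) = 3.116.
Smallest integer k = 4.

4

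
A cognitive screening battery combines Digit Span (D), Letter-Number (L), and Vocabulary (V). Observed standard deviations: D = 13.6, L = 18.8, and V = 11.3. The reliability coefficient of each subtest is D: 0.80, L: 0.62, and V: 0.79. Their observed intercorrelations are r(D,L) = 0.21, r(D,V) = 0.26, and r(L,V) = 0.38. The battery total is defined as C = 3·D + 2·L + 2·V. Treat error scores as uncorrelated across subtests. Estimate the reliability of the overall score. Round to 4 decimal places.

0.8176

Var(C) = 3²·13.6² + 2²·18.8² + 2²·11.3² + 2·[6·13.6·18.8·0.21 + 6·13.6·11.3·0.26 + 4·18.8·11.3·0.38] = 3589.16 + 1769.61 = 5358.77.
Under uncorrelated errors the observed covariances equal the true-score covariances, so only the own-variance terms attenuate.
True-score variance = [3²·13.6²·0.80 + 2²·18.8²·0.62 + 2²·11.3²·0.79] + 1769.61 = 2611.74 + 1769.61 = 4381.36.
Reliability = 4381.36 / 5358.77 = 0.8176.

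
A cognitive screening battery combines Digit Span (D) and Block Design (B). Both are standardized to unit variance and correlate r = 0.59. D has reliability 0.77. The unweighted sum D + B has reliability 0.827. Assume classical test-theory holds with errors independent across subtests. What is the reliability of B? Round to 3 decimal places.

Var(D+B) = 2 + 2·0.59 = 3.180.
True-score variance = ρ_D + ρ_B + 2·0.59, so 0.827 = (0.77 + ρ_B + 1.18) / 3.180.
ρ_B = 0.827·3.180 − 0.77 − 1.18 = 0.680.

0.680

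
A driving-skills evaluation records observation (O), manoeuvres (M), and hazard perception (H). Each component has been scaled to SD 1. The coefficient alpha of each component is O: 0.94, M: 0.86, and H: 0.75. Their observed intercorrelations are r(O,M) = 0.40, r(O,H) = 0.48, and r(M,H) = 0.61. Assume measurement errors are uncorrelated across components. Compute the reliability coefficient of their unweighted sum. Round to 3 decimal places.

0.925

Var(O+M+H) = 3 + 2·[0.40 + 0.48 + 0.61] = 3 + 2.98 = 5.98.
Under uncorrelated errors the observed covariances equal the true-score covariances, so only the own-variance terms attenuate.
True-score variance = [0.94 + 0.86 + 0.75] + 2.98 = 2.55 + 2.98 = 5.53.
Reliability = 5.53 / 5.98 = 0.925.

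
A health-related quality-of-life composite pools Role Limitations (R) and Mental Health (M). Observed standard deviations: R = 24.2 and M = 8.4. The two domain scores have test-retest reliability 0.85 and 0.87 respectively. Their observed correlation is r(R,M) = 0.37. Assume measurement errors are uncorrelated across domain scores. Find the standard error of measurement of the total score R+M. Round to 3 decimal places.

9.850

Var(total) = 656.2 + 150.427 = 806.627.
True-score variance = 559.181 + 150.427 = 709.608, so reliability = 0.8797.
Error variance = 806.627 − 709.608 = 97.0188; SEM = √97.0188 = 9.850.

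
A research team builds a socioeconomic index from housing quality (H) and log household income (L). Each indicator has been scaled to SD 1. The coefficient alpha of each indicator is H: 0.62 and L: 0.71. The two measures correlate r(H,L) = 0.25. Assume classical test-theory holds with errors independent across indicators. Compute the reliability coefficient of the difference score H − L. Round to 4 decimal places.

Var(H−L) = 1 + 1 − 2·0.25 = 2 − 0.5 = 1.5.
Because errors are independent across components, Cov(Tᵢ,Tⱼ) = Cov(Xᵢ,Xⱼ); the off-diagonal part of the true-score variance is the same as above.
True-score variance = [0.62 + 0.71] − 0.5 = 1.33 − 0.5 = 0.83.
Reliability = 0.83 / 1.5 = 0.5533.

0.5533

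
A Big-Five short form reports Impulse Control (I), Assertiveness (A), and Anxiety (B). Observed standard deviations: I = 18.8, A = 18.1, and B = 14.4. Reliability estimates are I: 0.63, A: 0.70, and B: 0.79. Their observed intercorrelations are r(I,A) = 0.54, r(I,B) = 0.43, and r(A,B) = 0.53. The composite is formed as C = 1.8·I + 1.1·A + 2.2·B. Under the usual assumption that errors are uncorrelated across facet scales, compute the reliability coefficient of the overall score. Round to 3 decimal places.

0.845

Var(C) = 1.8²·18.8² + 1.1²·18.1² + 2.2²·14.4² + 2·[1.98·18.8·18.1·0.54 + 3.96·18.8·14.4·0.43 + 2.42·18.1·14.4·0.53] = 2545.18 + 2318.21 = 4863.39.
Because errors are independent across components, Cov(Tᵢ,Tⱼ) = Cov(Xᵢ,Xⱼ); the off-diagonal part of the true-score variance is the same as above.
True-score variance = [1.8²·18.8²·0.63 + 1.1²·18.1²·0.70 + 2.2²·14.4²·0.79] + 2318.21 = 1791.79 + 2318.21 = 4110.
Reliability = 4110 / 4863.39 = 0.845.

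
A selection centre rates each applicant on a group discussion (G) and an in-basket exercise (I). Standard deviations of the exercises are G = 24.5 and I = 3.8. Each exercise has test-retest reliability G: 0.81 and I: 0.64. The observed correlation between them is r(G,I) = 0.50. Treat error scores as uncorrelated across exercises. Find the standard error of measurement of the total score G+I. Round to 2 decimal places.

Var(total) = 614.69 + 93.1 = 707.79.
True-score variance = 495.444 + 93.1 = 588.544, so reliability = 0.8315.
Error variance = 707.79 − 588.544 = 119.246; SEM = √119.246 = 10.92.

10.92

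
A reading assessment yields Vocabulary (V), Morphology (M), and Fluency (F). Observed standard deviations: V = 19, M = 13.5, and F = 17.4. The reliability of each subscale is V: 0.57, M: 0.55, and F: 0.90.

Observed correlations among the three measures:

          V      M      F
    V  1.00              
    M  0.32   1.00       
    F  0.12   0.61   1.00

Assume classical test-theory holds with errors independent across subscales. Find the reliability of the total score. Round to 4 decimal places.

0.8056

Var(V+M+F) = 19² + 13.5² + 17.4² + 2·[19·13.5·0.32 + 19·17.4·0.12 + 13.5·17.4·0.61] = 846.01 + 530.082 = 1376.09.
Under uncorrelated errors the observed covariances equal the true-score covariances, so only the own-variance terms attenuate.
True-score variance = [19²·0.57 + 13.5²·0.55 + 17.4²·0.90] + 530.082 = 578.491 + 530.082 = 1108.57.
Reliability = 1108.57 / 1376.09 = 0.8056.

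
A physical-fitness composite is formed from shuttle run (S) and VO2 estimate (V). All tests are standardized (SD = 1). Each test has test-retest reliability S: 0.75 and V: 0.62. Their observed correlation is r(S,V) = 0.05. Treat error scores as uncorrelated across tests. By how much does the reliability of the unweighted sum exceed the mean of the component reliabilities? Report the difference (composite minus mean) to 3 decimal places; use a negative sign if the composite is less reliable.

Var(sum) = 2 + 0.1 = 2.1; true-score variance = 1.37 + 0.1 = 1.47; composite reliability = 0.7000.
Mean component reliability = 0.6850.
Difference = 0.7000 − 0.6850 = 0.015.

0.015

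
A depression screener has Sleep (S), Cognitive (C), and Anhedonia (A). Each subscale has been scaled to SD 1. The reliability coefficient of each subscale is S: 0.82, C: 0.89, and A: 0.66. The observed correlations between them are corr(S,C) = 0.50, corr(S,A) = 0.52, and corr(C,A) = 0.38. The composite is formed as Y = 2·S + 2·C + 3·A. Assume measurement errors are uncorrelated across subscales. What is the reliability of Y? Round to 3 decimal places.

0.867

Var(Y) = 2² + 2² + 3² + 2·[4·0.50 + 6·0.52 + 6·0.38] = 17 + 14.8 = 31.8.
With uncorrelated errors the cross-covariances are all true-score covariance, so they carry over unchanged; only the diagonal terms shrink to ρᵢσᵢ².
True-score variance = [2²·0.82 + 2²·0.89 + 3²·0.66] + 14.8 = 12.78 + 14.8 = 27.58.
Reliability = 27.58 / 31.8 = 0.867.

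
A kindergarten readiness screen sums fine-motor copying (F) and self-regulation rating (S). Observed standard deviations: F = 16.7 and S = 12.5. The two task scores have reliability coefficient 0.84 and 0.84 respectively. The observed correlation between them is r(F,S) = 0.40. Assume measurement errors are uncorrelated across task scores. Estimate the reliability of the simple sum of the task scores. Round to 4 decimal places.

Var(F+S) = 16.7² + 12.5² + 2·[16.7·12.5·0.40] = 435.14 + 167 = 602.14.
Under uncorrelated errors the observed covariances equal the true-score covariances, so only the own-variance terms attenuate.
True-score variance = [16.7²·0.84 + 12.5²·0.84] + 167 = 365.518 + 167 = 532.518.
Reliability = 532.518 / 602.14 = 0.8844.

0.8844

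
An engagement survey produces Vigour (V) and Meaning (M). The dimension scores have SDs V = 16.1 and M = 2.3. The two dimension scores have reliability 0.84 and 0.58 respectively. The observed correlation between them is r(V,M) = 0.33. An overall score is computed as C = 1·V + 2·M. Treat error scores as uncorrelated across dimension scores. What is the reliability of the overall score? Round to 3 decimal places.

Var(C) = 16.1² + 2²·2.3² + 2·[2·16.1·2.3·0.33] = 280.37 + 48.8796 = 329.25.
Because errors are independent across components, Cov(Tᵢ,Tⱼ) = Cov(Xᵢ,Xⱼ); the off-diagonal part of the true-score variance is the same as above.
True-score variance = [16.1²·0.84 + 2²·2.3²·0.58] + 48.8796 = 230.009 + 48.8796 = 278.889.
Reliability = 278.889 / 329.25 = 0.847.

0.847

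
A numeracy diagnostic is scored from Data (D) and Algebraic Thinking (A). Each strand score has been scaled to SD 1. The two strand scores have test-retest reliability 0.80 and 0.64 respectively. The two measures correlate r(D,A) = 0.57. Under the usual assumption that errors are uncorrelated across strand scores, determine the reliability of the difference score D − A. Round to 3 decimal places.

Var(D−A) = 1 + 1 − 2·0.57 = 2 − 1.14 = 0.86.
Under uncorrelated errors the observed covariances equal the true-score covariances, so only the own-variance terms attenuate.
True-score variance = [0.80 + 0.64] − 1.14 = 1.44 − 1.14 = 0.3.
Reliability = 0.3 / 0.86 = 0.349.

0.349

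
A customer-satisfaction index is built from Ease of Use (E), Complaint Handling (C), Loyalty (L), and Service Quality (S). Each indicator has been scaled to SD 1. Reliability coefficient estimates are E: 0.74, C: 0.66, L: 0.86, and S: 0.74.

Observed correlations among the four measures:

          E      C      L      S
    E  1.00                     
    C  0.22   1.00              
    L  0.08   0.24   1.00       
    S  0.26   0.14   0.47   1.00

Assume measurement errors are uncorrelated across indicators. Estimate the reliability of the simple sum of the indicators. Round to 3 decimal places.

0.853

Var(E+C+L+S) = 4 + 2·[0.22 + 0.08 + 0.26 + 0.24 + 0.14 + 0.47] = 4 + 2.82 = 6.82.
Because errors are independent across components, Cov(Tᵢ,Tⱼ) = Cov(Xᵢ,Xⱼ); the off-diagonal part of the true-score variance is the same as above.
True-score variance = [0.74 + 0.66 + 0.86 + 0.74] + 2.82 = 3 + 2.82 = 5.82.
Reliability = 5.82 / 6.82 = 0.853.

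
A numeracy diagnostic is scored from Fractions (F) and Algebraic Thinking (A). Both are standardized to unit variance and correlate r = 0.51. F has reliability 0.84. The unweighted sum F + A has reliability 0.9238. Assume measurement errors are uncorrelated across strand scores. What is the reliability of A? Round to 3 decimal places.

0.930

Var(F+A) = 2 + 2·0.51 = 3.020.
True-score variance = ρ_F + ρ_A + 2·0.51, so 0.9238 = (0.84 + ρ_A + 1.02) / 3.020.
ρ_A = 0.9238·3.020 − 0.84 − 1.02 = 0.930.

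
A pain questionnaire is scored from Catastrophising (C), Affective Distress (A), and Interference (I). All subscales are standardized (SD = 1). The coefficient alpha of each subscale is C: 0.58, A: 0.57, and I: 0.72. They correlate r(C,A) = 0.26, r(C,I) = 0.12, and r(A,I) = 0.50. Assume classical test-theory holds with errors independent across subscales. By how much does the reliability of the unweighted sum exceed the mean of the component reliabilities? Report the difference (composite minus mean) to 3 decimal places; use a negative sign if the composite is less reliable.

0.139

Var(sum) = 3 + 1.76 = 4.76; true-score variance = 1.87 + 1.76 = 3.63; composite reliability = 0.7626.
Mean component reliability = 0.6233.
Difference = 0.7626 − 0.6233 = 0.139.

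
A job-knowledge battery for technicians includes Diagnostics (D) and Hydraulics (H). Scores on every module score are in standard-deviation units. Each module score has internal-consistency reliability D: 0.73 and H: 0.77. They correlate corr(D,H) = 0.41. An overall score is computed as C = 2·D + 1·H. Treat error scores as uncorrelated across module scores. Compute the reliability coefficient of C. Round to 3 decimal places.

Var(C) = 2² + 1 + 2·[2·0.41] = 5 + 1.64 = 6.64.
Because errors are independent across components, Cov(Tᵢ,Tⱼ) = Cov(Xᵢ,Xⱼ); the off-diagonal part of the true-score variance is the same as above.
True-score variance = [2²·0.73 + 0.77] + 1.64 = 3.69 + 1.64 = 5.33.
Reliability = 5.33 / 6.64 = 0.803.

0.803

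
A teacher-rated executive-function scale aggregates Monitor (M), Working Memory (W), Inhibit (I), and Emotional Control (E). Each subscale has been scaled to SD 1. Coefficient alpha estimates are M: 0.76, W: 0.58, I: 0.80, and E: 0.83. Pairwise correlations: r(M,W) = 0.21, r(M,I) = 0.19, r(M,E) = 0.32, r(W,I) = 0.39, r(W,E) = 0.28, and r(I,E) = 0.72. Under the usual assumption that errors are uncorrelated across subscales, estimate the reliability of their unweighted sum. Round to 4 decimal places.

0.8747

Var(M+W+I+E) = 4 + 2·[0.21 + 0.19 + 0.32 + 0.39 + 0.28 + 0.72] = 4 + 4.22 = 8.22.
Because errors are independent across components, Cov(Tᵢ,Tⱼ) = Cov(Xᵢ,Xⱼ); the off-diagonal part of the true-score variance is the same as above.
True-score variance = [0.76 + 0.58 + 0.80 + 0.83] + 4.22 = 2.97 + 4.22 = 7.19.
Reliability = 7.19 / 8.22 = 0.8747.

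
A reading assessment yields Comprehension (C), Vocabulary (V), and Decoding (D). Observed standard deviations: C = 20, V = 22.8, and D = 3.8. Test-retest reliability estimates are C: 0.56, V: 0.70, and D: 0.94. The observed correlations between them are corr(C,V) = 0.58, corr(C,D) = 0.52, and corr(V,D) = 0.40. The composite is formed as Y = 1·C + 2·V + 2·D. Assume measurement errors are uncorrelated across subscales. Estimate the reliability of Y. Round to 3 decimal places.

Var(Y) = 20² + 2²·22.8² + 2²·3.8² + 2·[2·20·22.8·0.58 + 2·20·3.8·0.52 + 4·22.8·3.8·0.40] = 2537.12 + 1493.25 = 4030.37.
Under uncorrelated errors the observed covariances equal the true-score covariances, so only the own-variance terms attenuate.
True-score variance = [20²·0.56 + 2²·22.8²·0.70 + 2²·3.8²·0.94] + 1493.25 = 1733.85 + 1493.25 = 3227.09.
Reliability = 3227.09 / 4030.37 = 0.801.

0.801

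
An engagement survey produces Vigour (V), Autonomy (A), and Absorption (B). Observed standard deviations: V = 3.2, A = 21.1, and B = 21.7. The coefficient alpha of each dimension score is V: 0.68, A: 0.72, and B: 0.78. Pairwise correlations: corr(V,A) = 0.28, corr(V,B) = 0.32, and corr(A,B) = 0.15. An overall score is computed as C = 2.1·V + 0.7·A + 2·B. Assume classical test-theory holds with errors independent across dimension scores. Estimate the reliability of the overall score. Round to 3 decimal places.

Var(C) = 2.1²·3.2² + 0.7²·21.1² + 2²·21.7² + 2·[1.47·3.2·21.1·0.28 + 4.2·3.2·21.7·0.32 + 1.4·21.1·21.7·0.15] = 2146.87 + 434.543 = 2581.41.
With uncorrelated errors the cross-covariances are all true-score covariance, so they carry over unchanged; only the diagonal terms shrink to ρᵢσᵢ².
True-score variance = [2.1²·3.2²·0.68 + 0.7²·21.1²·0.72 + 2²·21.7²·0.78] + 434.543 = 1656.95 + 434.543 = 2091.5.
Reliability = 2091.5 / 2581.41 = 0.810.

0.810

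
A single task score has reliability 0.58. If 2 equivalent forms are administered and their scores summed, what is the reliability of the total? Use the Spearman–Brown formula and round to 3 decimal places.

0.734

ρ_k = kρ / (1 + (k−1)ρ) = 2·0.58 / (1 + 1·0.58) = 1.160 / 1.580 = 0.734.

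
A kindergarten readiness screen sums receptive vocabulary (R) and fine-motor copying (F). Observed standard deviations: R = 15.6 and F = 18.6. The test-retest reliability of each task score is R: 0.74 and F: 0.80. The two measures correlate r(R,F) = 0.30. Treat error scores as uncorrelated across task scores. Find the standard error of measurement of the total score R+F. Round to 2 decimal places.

11.51

Var(total) = 589.32 + 174.096 = 763.416.
True-score variance = 456.854 + 174.096 = 630.95, so reliability = 0.8265.
Error variance = 763.416 − 630.95 = 132.466; SEM = √132.466 = 11.51.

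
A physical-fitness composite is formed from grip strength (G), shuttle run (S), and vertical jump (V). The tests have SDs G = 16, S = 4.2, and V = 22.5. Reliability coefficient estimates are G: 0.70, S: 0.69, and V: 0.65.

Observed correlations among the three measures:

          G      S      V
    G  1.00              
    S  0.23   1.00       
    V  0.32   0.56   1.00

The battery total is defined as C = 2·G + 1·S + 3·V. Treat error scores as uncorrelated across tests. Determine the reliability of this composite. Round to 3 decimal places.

0.741

Var(C) = 2²·16² + 4.2² + 3²·22.5² + 2·[2·16·4.2·0.23 + 6·16·22.5·0.32 + 3·4.2·22.5·0.56] = 5597.89 + 1761.74 = 7359.63.
Under uncorrelated errors the observed covariances equal the true-score covariances, so only the own-variance terms attenuate.
True-score variance = [2²·16²·0.70 + 4.2²·0.69 + 3²·22.5²·0.65] + 1761.74 = 3690.53 + 1761.74 = 5452.28.
Reliability = 5452.28 / 7359.63 = 0.741.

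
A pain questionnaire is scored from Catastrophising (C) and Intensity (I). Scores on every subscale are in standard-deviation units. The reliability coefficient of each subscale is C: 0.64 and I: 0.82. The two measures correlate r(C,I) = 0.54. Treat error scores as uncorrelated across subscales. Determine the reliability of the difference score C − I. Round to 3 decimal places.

0.413

Var(C−I) = 1 + 1 − 2·0.54 = 2 − 1.08 = 0.92.
Under uncorrelated errors the observed covariances equal the true-score covariances, so only the own-variance terms attenuate.
True-score variance = [0.64 + 0.82] − 1.08 = 1.46 − 1.08 = 0.38.
Reliability = 0.38 / 0.92 = 0.413.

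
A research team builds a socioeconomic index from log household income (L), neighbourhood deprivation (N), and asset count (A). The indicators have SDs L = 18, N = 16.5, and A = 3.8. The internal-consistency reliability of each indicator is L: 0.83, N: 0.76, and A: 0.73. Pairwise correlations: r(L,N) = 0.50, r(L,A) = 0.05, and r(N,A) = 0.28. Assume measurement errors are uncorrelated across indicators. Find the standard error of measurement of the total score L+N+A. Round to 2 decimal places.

11.15

Var(total) = 610.69 + 338.952 = 949.642.
True-score variance = 486.371 + 338.952 = 825.323, so reliability = 0.8691.
Error variance = 949.642 − 825.323 = 124.319; SEM = √124.319 = 11.15.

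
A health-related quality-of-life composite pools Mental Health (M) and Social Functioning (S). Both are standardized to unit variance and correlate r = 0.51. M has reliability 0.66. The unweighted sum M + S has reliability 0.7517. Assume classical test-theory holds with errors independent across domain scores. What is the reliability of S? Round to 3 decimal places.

Var(M+S) = 2 + 2·0.51 = 3.020.
True-score variance = ρ_M + ρ_S + 2·0.51, so 0.7517 = (0.66 + ρ_S + 1.02) / 3.020.
ρ_S = 0.7517·3.020 − 0.66 − 1.02 = 0.590.

0.590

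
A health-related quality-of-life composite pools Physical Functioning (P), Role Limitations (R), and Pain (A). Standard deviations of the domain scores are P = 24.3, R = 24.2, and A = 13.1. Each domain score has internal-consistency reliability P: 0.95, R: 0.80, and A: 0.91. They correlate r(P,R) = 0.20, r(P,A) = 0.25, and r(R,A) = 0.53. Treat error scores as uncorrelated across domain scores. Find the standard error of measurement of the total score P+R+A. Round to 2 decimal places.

12.73

Var(total) = 1347.74 + 730.43 = 2078.17.
True-score variance = 1185.64 + 730.43 = 1916.07, so reliability = 0.9220.
Error variance = 2078.17 − 1916.07 = 162.097; SEM = √162.097 = 12.73.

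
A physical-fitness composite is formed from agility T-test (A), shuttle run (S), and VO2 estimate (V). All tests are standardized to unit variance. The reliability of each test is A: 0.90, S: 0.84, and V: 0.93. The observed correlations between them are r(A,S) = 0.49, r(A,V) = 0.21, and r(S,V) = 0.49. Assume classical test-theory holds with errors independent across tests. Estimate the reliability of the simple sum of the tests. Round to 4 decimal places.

Var(A+S+V) = 3 + 2·[0.49 + 0.21 + 0.49] = 3 + 2.38 = 5.38.
Because errors are independent across components, Cov(Tᵢ,Tⱼ) = Cov(Xᵢ,Xⱼ); the off-diagonal part of the true-score variance is the same as above.
True-score variance = [0.90 + 0.84 + 0.93] + 2.38 = 2.67 + 2.38 = 5.05.
Reliability = 5.05 / 5.38 = 0.9387.

0.9387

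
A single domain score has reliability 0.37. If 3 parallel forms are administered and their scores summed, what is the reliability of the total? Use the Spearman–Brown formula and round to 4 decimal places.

ρ_k = kρ / (1 + (k−1)ρ) = 3·0.37 / (1 + 2·0.37) = 1.110 / 1.740 = 0.6379.

0.6379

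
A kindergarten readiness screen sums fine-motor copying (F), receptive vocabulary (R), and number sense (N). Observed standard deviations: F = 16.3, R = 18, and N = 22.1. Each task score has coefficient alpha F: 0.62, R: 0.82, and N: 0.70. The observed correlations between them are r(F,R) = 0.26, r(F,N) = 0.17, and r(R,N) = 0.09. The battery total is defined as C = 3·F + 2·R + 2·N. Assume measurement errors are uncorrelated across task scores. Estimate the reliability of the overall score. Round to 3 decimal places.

Var(C) = 3²·16.3² + 2²·18² + 2²·22.1² + 2·[6·16.3·18·0.26 + 6·16.3·22.1·0.17 + 4·18·22.1·0.09] = 5640.85 + 1936.69 = 7577.54.
With uncorrelated errors the cross-covariances are all true-score covariance, so they carry over unchanged; only the diagonal terms shrink to ρᵢσᵢ².
True-score variance = [3²·16.3²·0.62 + 2²·18²·0.82 + 2²·22.1²·0.70] + 1936.69 = 3912.82 + 1936.69 = 5849.51.
Reliability = 5849.51 / 7577.54 = 0.772.

0.772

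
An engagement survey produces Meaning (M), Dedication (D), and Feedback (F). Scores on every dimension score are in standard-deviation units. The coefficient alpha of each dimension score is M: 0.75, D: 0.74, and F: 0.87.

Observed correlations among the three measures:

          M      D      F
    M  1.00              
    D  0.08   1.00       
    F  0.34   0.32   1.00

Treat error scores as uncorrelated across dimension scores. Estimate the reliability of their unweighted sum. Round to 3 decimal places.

Var(M+D+F) = 3 + 2·[0.08 + 0.34 + 0.32] = 3 + 1.48 = 4.48.
Under uncorrelated errors the observed covariances equal the true-score covariances, so only the own-variance terms attenuate.
True-score variance = [0.75 + 0.74 + 0.87] + 1.48 = 2.36 + 1.48 = 3.84.
Reliability = 3.84 / 4.48 = 0.857.

0.857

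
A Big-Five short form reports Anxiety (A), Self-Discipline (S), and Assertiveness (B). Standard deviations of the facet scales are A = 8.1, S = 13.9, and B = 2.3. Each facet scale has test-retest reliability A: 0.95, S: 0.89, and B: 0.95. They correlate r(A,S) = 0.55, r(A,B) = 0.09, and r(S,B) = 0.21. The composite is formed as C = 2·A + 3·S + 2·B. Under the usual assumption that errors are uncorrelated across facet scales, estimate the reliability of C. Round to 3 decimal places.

Var(C) = 2²·8.1² + 3²·13.9² + 2²·2.3² + 2·[6·8.1·13.9·0.55 + 4·8.1·2.3·0.09 + 6·13.9·2.3·0.21] = 2022.49 + 837.072 = 2859.56.
With uncorrelated errors the cross-covariances are all true-score covariance, so they carry over unchanged; only the diagonal terms shrink to ρᵢσᵢ².
True-score variance = [2²·8.1²·0.95 + 3²·13.9²·0.89 + 2²·2.3²·0.95] + 837.072 = 1817.03 + 837.072 = 2654.1.
Reliability = 2654.1 / 2859.56 = 0.928.

0.928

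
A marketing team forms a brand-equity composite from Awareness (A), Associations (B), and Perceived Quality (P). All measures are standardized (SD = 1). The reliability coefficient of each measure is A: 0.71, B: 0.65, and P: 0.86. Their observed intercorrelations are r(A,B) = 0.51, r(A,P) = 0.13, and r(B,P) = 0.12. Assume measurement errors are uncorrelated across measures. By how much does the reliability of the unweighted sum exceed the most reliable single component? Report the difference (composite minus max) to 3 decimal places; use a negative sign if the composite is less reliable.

Var(sum) = 3 + 1.52 = 4.52; true-score variance = 2.22 + 1.52 = 3.74; composite reliability = 0.8274.
Max component reliability = 0.8600.
Difference = 0.8274 − 0.8600 = -0.033.

-0.033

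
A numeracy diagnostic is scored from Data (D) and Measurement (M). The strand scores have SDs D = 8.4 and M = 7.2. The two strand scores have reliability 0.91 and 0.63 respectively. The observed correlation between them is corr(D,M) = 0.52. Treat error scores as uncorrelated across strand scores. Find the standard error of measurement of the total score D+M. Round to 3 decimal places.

5.053

Var(total) = 122.4 + 62.8992 = 185.299.
True-score variance = 96.8688 + 62.8992 = 159.768, so reliability = 0.8622.
Error variance = 185.299 − 159.768 = 25.5312; SEM = √25.5312 = 5.053.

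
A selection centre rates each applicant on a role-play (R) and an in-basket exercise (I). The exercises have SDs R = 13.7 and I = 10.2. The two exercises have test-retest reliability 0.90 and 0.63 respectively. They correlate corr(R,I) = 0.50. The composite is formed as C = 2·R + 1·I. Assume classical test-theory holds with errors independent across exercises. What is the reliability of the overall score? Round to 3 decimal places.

Var(C) = 2²·13.7² + 10.2² + 2·[2·13.7·10.2·0.50] = 854.8 + 279.48 = 1134.28.
Under uncorrelated errors the observed covariances equal the true-score covariances, so only the own-variance terms attenuate.
True-score variance = [2²·13.7²·0.90 + 10.2²·0.63] + 279.48 = 741.229 + 279.48 = 1020.71.
Reliability = 1020.71 / 1134.28 = 0.900.

0.900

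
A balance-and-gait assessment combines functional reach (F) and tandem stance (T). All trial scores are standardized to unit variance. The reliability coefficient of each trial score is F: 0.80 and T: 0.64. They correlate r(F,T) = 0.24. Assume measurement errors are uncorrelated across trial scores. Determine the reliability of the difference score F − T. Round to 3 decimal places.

Var(F−T) = 1 + 1 − 2·0.24 = 2 − 0.48 = 1.52.
Because errors are independent across components, Cov(Tᵢ,Tⱼ) = Cov(Xᵢ,Xⱼ); the off-diagonal part of the true-score variance is the same as above.
True-score variance = [0.80 + 0.64] − 0.48 = 1.44 − 0.48 = 0.96.
Reliability = 0.96 / 1.52 = 0.632.

0.632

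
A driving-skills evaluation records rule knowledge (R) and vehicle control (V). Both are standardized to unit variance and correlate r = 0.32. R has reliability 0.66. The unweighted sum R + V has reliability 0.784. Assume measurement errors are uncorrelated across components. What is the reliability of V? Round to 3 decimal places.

Var(R+V) = 2 + 2·0.32 = 2.640.
True-score variance = ρ_R + ρ_V + 2·0.32, so 0.784 = (0.66 + ρ_V + 0.64) / 2.640.
ρ_V = 0.784·2.640 − 0.66 − 0.64 = 0.770.

0.770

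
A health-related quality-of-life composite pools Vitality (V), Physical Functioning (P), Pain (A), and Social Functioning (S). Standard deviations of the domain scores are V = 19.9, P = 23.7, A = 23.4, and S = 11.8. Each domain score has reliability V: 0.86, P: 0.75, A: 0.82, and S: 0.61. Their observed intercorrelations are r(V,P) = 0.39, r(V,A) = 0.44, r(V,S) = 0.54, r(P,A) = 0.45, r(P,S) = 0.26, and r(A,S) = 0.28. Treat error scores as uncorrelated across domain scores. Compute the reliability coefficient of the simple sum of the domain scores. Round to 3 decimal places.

0.900

Var(V+P+A+S) = 19.9² + 23.7² + 23.4² + 11.8² + 2·[19.9·23.7·0.39 + 19.9·23.4·0.44 + 19.9·11.8·0.54 + 23.7·23.4·0.45 + 23.7·11.8·0.26 + 23.4·11.8·0.28] = 1644.5 + 1830.43 = 3474.93.
Under uncorrelated errors the observed covariances equal the true-score covariances, so only the own-variance terms attenuate.
True-score variance = [19.9²·0.86 + 23.7²·0.75 + 23.4²·0.82 + 11.8²·0.61] + 1830.43 = 1295.77 + 1830.43 = 3126.2.
Reliability = 3126.2 / 3474.93 = 0.900.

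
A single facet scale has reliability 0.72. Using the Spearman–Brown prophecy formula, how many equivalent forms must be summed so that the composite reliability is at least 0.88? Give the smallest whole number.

3

k ≥ ρ*(1−ρ₁)/(ρ₁(1−ρ*)) = 0.88·0.28 / (0.72·0.12) = 2.852.
Smallest integer k = 3.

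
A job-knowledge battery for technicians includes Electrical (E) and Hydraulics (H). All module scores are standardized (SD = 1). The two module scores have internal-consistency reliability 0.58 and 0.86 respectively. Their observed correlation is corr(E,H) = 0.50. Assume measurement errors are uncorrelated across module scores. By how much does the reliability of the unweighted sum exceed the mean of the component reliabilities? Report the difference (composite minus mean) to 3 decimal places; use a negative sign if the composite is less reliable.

0.093

Var(sum) = 2 + 1 = 3; true-score variance = 1.44 + 1 = 2.44; composite reliability = 0.8133.
Mean component reliability = 0.7200.
Difference = 0.8133 − 0.7200 = 0.093.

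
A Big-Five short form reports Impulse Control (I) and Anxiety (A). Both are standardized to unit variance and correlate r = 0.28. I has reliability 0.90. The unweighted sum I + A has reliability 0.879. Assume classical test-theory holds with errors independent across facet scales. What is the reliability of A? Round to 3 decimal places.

0.790

Var(I+A) = 2 + 2·0.28 = 2.560.
True-score variance = ρ_I + ρ_A + 2·0.28, so 0.879 = (0.90 + ρ_A + 0.56) / 2.560.
ρ_A = 0.879·2.560 − 0.90 − 0.56 = 0.790.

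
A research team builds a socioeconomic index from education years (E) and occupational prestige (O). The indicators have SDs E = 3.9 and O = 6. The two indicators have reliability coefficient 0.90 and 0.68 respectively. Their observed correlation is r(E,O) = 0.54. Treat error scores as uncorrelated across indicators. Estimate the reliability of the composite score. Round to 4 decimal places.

0.8295

Var(E+O) = 3.9² + 6² + 2·[3.9·6·0.54] = 51.21 + 25.272 = 76.482.
Because errors are independent across components, Cov(Tᵢ,Tⱼ) = Cov(Xᵢ,Xⱼ); the off-diagonal part of the true-score variance is the same as above.
True-score variance = [3.9²·0.90 + 6²·0.68] + 25.272 = 38.169 + 25.272 = 63.441.
Reliability = 63.441 / 76.482 = 0.8295.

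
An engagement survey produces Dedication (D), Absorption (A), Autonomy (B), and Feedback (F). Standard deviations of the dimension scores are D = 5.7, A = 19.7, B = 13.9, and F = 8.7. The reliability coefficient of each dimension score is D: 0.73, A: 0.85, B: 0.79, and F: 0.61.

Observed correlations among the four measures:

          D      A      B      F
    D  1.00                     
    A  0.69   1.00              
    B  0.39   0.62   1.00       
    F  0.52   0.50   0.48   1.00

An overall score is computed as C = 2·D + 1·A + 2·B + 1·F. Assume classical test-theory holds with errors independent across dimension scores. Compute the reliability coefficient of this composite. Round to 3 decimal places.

0.908

Var(C) = 2²·5.7² + 19.7² + 2²·13.9² + 8.7² + 2·[2·5.7·19.7·0.69 + 4·5.7·13.9·0.39 + 2·5.7·8.7·0.52 + 2·19.7·13.9·0.62 + 19.7·8.7·0.50 + 2·13.9·8.7·0.48] = 1366.58 + 1742.94 = 3109.52.
Under uncorrelated errors the observed covariances equal the true-score covariances, so only the own-variance terms attenuate.
True-score variance = [2²·5.7²·0.73 + 19.7²·0.85 + 2²·13.9²·0.79 + 8.7²·0.61] + 1742.94 = 1081.46 + 1742.94 = 2824.4.
Reliability = 2824.4 / 3109.52 = 0.908.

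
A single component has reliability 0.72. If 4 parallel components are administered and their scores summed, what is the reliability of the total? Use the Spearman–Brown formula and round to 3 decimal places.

ρ_k = kρ / (1 + (k−1)ρ) = 4·0.72 / (1 + 3·0.72) = 2.880 / 3.160 = 0.911.

0.911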